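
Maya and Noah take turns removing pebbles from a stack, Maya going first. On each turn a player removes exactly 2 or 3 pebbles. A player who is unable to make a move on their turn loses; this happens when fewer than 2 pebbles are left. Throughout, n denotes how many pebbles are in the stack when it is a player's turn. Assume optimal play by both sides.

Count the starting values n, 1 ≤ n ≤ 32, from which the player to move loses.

13

Use the standard recursion: the mover loses at a terminal position; elsewhere, the mover wins exactly when some move hands the opponent an L position.
n=0: no move → L
n=1: no move → L
n=2: reaches L-position 0 → W
n=3: reaches L-position 1 → W
n=4: reaches L-position 1 → W
n=5: only reaches 3(W), 2(W), all W → L
n=6: only reaches 4(W), 3(W), all W → L
n=7: reaches L-position 5 → W
n=8: reaches L-position 6 → W
n=9: reaches L-position 6 → W
n=10: only reaches 8(W), 7(W), all W → L
n=11: only reaches 9(W), 8(W), all W → L
n=12: reaches L-position 10 → W
n=13: reaches L-position 11 → W
n=14: reaches L-position 11 → W
n=15: only reaches 13(W), 12(W), all W → L
n=16: only reaches 14(W), 13(W), all W → L
n=17: reaches L-position 15 → W
n=18: reaches L-position 16 → W
n=19: reaches L-position 16 → W
n=20: only reaches 18(W), 17(W), all W → L
n=21: only reaches 19(W), 18(W), all W → L
n=22: reaches L-position 20 → W
n=23: reaches L-position 21 → W
n=24: reaches L-position 21 → W
n=25: only reaches 23(W), 22(W), all W → L
n=26: only reaches 24(W), 23(W), all W → L
n=27: reaches L-position 25 → W
n=28: reaches L-position 26 → W
n=29: reaches L-position 26 → W
n=30: only reaches 28(W), 27(W), all W → L
n=31: only reaches 29(W), 28(W), all W → L
n=32: reaches L-position 30 → W
L entries with 1 ≤ n ≤ 32 (n=0 is outside the asked range and is not counted): n = 1, 5, 6, 10, 11, 15, 16, 20, 21, 25, 26, 30, 31; that makes 13.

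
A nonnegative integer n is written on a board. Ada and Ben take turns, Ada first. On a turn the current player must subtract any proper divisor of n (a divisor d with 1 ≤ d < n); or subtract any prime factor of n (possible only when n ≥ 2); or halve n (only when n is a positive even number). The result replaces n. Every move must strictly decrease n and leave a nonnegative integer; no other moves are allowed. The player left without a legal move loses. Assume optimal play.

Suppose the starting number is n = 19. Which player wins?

Ada wins.

Positions with no move are L. A position that does have a move is losing for the player to move precisely when every available move leads to a winning position for the opponent. Fill in the labels:
n=0: no move → L
n=1: no move → L
n=2: W (go to 0, an L position)
n=3: W (go to 0, an L position)
n=4: L (options 2(W), 3(W) are all W)
n=5: W (go to 0, an L position)
n=6: W (go to 4, an L position)
n=7: W (go to 0, an L position)
n=8: W (go to 4, an L position)
n=9: L (options 6(W), 8(W) are all W)
n=10: W (go to 9, an L position)
n=11: W (go to 0, an L position)
n=12: W (go to 9, an L position)
n=13: W (go to 0, an L position)
n=14: L (options 7(W), 12(W), 13(W) are all W)
n=15: W (go to 14, an L position)
n=16: W (go to 14, an L position)
n=17: W (go to 0, an L position)
n=18: W (go to 9, an L position)
n=19: W (go to 0, an L position)
The starting position 19 is W: Ada should move to 0, handing over an L position.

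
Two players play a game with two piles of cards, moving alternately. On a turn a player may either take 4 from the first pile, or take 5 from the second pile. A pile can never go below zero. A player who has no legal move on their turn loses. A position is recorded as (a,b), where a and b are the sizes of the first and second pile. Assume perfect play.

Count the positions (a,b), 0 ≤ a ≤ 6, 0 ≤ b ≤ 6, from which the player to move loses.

26

Compute win/loss labels from the base case upward. A position with no move is L. Any other position is W if it can reach an L in one move, else L.
Every move lowers a or b (never raises either), so fill the grid row by row in increasing a, and left to right within a row: each cell's successors are then already labelled.
      b=0  b=1  b=2  b=3  b=4  b=5  b=6
a=0:    L    L    L    L    L    W    W
a=1:    L    L    L    L    L    W    W
a=2:    L    L    L    L    L    W    W
a=3:    L    L    L    L    L    W    W
a=4:    W    W    W    W    W    L    L
a=5:    W    W    W    W    W    L    L
a=6:    W    W    W    W    W    L    L
Cells with no legal move (terminal, hence L): (0,0), (0,1), (0,2), (0,3), (0,4), (1,0), (1,1), (1,2), (1,3), (1,4), (2,0), (2,1), (2,2), (2,3), (2,4), (3,0), (3,1), (3,2), (3,3), (3,4).
The remaining L cells, each justified by listing all of its moves:
(4,5): L (options (0,5)(W), (4,0)(W) are all W)
(4,6): L (options (0,6)(W), (4,1)(W) are all W)
(5,5): L (options (1,5)(W), (5,0)(W) are all W)
(5,6): L (options (1,6)(W), (5,1)(W) are all W)
(6,5): L (options (2,5)(W), (6,0)(W) are all W)
(6,6): L (options (2,6)(W), (6,1)(W) are all W)
Every other cell has at least one move into one of the L cells above, so it is W.
L cells per row: a=0: 5, a=1: 5, a=2: 5, a=3: 5, a=4: 2, a=5: 2, a=6: 2; total 26.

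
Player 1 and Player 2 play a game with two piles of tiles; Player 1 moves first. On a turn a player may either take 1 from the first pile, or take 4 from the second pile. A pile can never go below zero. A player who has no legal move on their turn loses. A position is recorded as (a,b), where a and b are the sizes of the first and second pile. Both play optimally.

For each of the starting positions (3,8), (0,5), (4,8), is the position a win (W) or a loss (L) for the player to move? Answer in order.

Use the standard recursion: the mover loses at a terminal position; elsewhere, the mover wins exactly when some move hands the opponent an L position.
No move ever increases a pile, so every position that can arise here has a ≤ 4 and b ≤ 8; it is enough to label the cells with 0 ≤ a ≤ 4 and 0 ≤ b ≤ 8.
Every move lowers a or b (never raises either), so fill the grid row by row in increasing a, and left to right within a row: each cell's successors are then already labelled.
      b=0  b=1  b=2  b=3  b=4  b=5  b=6  b=7  b=8
a=0:    L    L    L    L    W    W    W    W    L
a=1:    W    W    W    W    L    L    L    L    W
a=2:    L    L    L    L    W    W    W    W    L
a=3:    W    W    W    W    L    L    L    L    W
a=4:    L    L    L    L    W    W    W    W    L
Cells with no legal move (terminal, hence L): (0,0), (0,1), (0,2), (0,3).
The remaining L cells, each justified by listing all of its moves:
(0,8): the only move is to (0,4)(W), a W ⇒ L
(1,4): moves to (0,4)(W), (1,0)(W); every one is W ⇒ L
(1,5): moves to (0,5)(W), (1,1)(W); every one is W ⇒ L
(1,6): moves to (0,6)(W), (1,2)(W); every one is W ⇒ L
(1,7): moves to (0,7)(W), (1,3)(W); every one is W ⇒ L
(2,0): the only move is to (1,0)(W), a W ⇒ L
(2,1): the only move is to (1,1)(W), a W ⇒ L
(2,2): the only move is to (1,2)(W), a W ⇒ L
(2,3): the only move is to (1,3)(W), a W ⇒ L
(2,8): moves to (1,8)(W), (2,4)(W); every one is W ⇒ L
(3,4): moves to (2,4)(W), (3,0)(W); every one is W ⇒ L
(3,5): moves to (2,5)(W), (3,1)(W); every one is W ⇒ L
(3,6): moves to (2,6)(W), (3,2)(W); every one is W ⇒ L
(3,7): moves to (2,7)(W), (3,3)(W); every one is W ⇒ L
(4,0): the only move is to (3,0)(W), a W ⇒ L
(4,1): the only move is to (3,1)(W), a W ⇒ L
(4,2): the only move is to (3,2)(W), a W ⇒ L
(4,3): the only move is to (3,3)(W), a W ⇒ L
(4,8): moves to (3,8)(W), (4,4)(W); every one is W ⇒ L
Every other cell has at least one move into one of the L cells above, so it is W.
(3,8): the move to (2,8) reaches an L cell, so W
(0,5): the move to (0,1) reaches an L cell, so W
(4,8): one of the L cells justified above, so L

(3,8): W, (0,5): W, (4,8): L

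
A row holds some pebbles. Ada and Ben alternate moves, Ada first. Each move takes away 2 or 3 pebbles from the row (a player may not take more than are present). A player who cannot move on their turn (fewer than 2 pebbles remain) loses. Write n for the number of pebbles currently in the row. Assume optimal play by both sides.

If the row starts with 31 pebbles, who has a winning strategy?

Compute win/loss labels from the base case upward. A position with no move is L. Any other position is W if it can reach an L in one move, else L.
n=0: no move → L
n=1: no move → L
n=2: W (go to 0, an L position)
n=3: W (go to 1, an L position)
n=4: W (go to 1, an L position)
n=5: L (options 3(W), 2(W) are all W)
n=6: L (options 4(W), 3(W) are all W)
n=7: W (go to 5, an L position)
n=8: W (go to 6, an L position)
n=9: W (go to 6, an L position)
n=10: L (options 8(W), 7(W) are all W)
n=11: L (options 9(W), 8(W) are all W)
n=12: W (go to 10, an L position)
n=13: W (go to 11, an L position)
n=14: W (go to 11, an L position)
n=15: L (options 13(W), 12(W) are all W)
n=16: L (options 14(W), 13(W) are all W)
n=17: W (go to 15, an L position)
n=18: W (go to 16, an L position)
n=19: W (go to 16, an L position)
n=20: L (options 18(W), 17(W) are all W)
n=21: L (options 19(W), 18(W) are all W)
n=22: W (go to 20, an L position)
n=23: W (go to 21, an L position)
n=24: W (go to 21, an L position)
n=25: L (options 23(W), 22(W) are all W)
n=26: L (options 24(W), 23(W) are all W)
n=27: W (go to 25, an L position)
n=28: W (go to 26, an L position)
n=29: W (go to 26, an L position)
n=30: L (options 28(W), 27(W) are all W)
n=31: L (options 29(W), 28(W) are all W)
Every move from 31 reaches a W position, so the mover loses.

Ben wins.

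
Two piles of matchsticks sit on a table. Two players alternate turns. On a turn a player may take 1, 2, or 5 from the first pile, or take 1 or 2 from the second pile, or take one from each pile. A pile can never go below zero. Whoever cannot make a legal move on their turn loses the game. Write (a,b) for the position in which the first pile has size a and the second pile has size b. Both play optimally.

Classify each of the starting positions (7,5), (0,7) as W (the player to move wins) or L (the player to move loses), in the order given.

Use the standard recursion: the mover loses at a terminal position; elsewhere, the mover wins exactly when some move hands the opponent an L position.
No move ever increases a pile, so every position that can arise here has a ≤ 7 and b ≤ 7; it is enough to label the cells with 0 ≤ a ≤ 7 and 0 ≤ b ≤ 7.
Every move lowers a or b (never raises either), so fill the grid row by row in increasing a, and left to right within a row: each cell's successors are then already labelled.
      b=0  b=1  b=2  b=3  b=4  b=5  b=6  b=7
a=0:    L    W    W    L    W    W    L    W
a=1:    W    W    L    W    W    L    W    W
a=2:    W    L    W    W    L    W    W    L
a=3:    L    W    W    L    W    W    L    W
a=4:    W    W    L    W    W    L    W    W
a=5:    W    L    W    W    L    W    W    L
a=6:    L    W    W    L    W    W    L    W
a=7:    W    W    L    W    W    L    W    W
Cells with no legal move (terminal, hence L): (0,0).
The remaining L cells, each justified by listing all of its moves:
(0,3): moves to (0,2)(W), (0,1)(W); every one is W ⇒ L
(0,6): moves to (0,5)(W), (0,4)(W); every one is W ⇒ L
(1,2): moves to (0,2)(W), (1,1)(W), (1,0)(W), (0,1)(W); every one is W ⇒ L
(1,5): moves to (0,5)(W), (1,4)(W), (1,3)(W), (0,4)(W); every one is W ⇒ L
(2,1): moves to (1,1)(W), (0,1)(W), (2,0)(W), (1,0)(W); every one is W ⇒ L
(2,4): moves to (1,4)(W), (0,4)(W), (2,3)(W), (2,2)(W), (1,3)(W); every one is W ⇒ L
(2,7): moves to (1,7)(W), (0,7)(W), (2,6)(W), (2,5)(W), (1,6)(W); every one is W ⇒ L
(3,0): moves to (2,0)(W), (1,0)(W); every one is W ⇒ L
(3,3): moves to (2,3)(W), (1,3)(W), (3,2)(W), (3,1)(W), (2,2)(W); every one is W ⇒ L
(3,6): moves to (2,6)(W), (1,6)(W), (3,5)(W), (3,4)(W), (2,5)(W); every one is W ⇒ L
(4,2): moves to (3,2)(W), (2,2)(W), (4,1)(W), (4,0)(W), (3,1)(W); every one is W ⇒ L
(4,5): moves to (3,5)(W), (2,5)(W), (4,4)(W), (4,3)(W), (3,4)(W); every one is W ⇒ L
(5,1): moves to (4,1)(W), (3,1)(W), (0,1)(W), (5,0)(W), (4,0)(W); every one is W ⇒ L
(5,4): moves to (4,4)(W), (3,4)(W), (0,4)(W), (5,3)(W), (5,2)(W), (4,3)(W); every one is W ⇒ L
(5,7): moves to (4,7)(W), (3,7)(W), (0,7)(W), (5,6)(W), (5,5)(W), (4,6)(W); every one is W ⇒ L
(6,0): moves to (5,0)(W), (4,0)(W), (1,0)(W); every one is W ⇒ L
(6,3): moves to (5,3)(W), (4,3)(W), (1,3)(W), (6,2)(W), (6,1)(W), (5,2)(W); every one is W ⇒ L
(6,6): moves to (5,6)(W), (4,6)(W), (1,6)(W), (6,5)(W), (6,4)(W), (5,5)(W); every one is W ⇒ L
(7,2): moves to (6,2)(W), (5,2)(W), (2,2)(W), (7,1)(W), (7,0)(W), (6,1)(W); every one is W ⇒ L
(7,5): moves to (6,5)(W), (5,5)(W), (2,5)(W), (7,4)(W), (7,3)(W), (6,4)(W); every one is W ⇒ L
Every other cell has at least one move into one of the L cells above, so it is W.
(7,5): one of the L cells justified above, so L
(0,7): the move to (0,6) reaches an L cell, so W

(7,5): L, (0,7): W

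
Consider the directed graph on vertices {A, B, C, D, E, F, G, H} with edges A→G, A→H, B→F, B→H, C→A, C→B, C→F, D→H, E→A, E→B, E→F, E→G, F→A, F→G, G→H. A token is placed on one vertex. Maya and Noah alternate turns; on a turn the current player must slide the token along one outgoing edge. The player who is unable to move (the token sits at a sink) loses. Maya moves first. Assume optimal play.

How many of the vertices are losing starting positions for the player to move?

2

Use the standard recursion: the mover loses at a terminal position; elsewhere, the mover wins exactly when some move hands the opponent an L position.
Every edge goes from a vertex to one that appears earlier in the order H, G, A, F, B, D, C, E, so processing vertices in that order labels each vertex after all of its successors.
H: no outgoing edge → L
G: W (go to H, an L position)
A: W (go to H, an L position)
F: L (options A(W), G(W) are all W)
B: W (go to F, an L position)
D: W (go to H, an L position)
C: W (go to F, an L position)
E: W (go to F, an L position)
The L vertices are F, H; that is 2 in all.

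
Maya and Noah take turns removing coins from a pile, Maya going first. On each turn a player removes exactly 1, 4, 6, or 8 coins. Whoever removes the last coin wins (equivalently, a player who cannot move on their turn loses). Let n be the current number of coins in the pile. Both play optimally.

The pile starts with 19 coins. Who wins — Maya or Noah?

Use the standard recursion: the mover loses at a terminal position; elsewhere, the mover wins exactly when some move hands the opponent an L position.
n=0: no move → L
n=1: →0(L), so W
n=2: →1(W) only, which is W, so L
n=3: →2(L), so W
n=4: →0(L), so W
n=5: →4(W), 1(W) — all W, so L
n=6: →5(L), so W
n=7: →6(W), 3(W), 1(W) — all W, so L
n=8: →7(L), so W
n=9: →5(L), so W
n=10: →2(L), so W
n=11: →7(L), so W
n=12: →11(W), 8(W), 6(W), 4(W) — all W, so L
n=13: →12(L), so W
n=14: →13(W), 10(W), 8(W), 6(W) — all W, so L
n=15: →14(L), so W
n=16: →12(L), so W
n=17: →16(W), 13(W), 11(W), 9(W) — all W, so L
n=18: →17(L), so W
n=19: →18(W), 15(W), 13(W), 11(W) — all W, so L
Every move from 19 reaches a W position, so the mover loses.

Noah wins.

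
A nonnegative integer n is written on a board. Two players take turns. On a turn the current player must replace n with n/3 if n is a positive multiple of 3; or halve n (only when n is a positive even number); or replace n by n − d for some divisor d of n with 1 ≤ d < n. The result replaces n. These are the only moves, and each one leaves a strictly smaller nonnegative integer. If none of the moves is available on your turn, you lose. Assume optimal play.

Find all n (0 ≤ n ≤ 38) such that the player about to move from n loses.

0, 1, 4, 7, 9, 11, 13, 15, 17, 19, 23, 25, 28, 31, 36

Label each position W (a win for the player to move) or L (a loss). A position with no legal move is L; any other position is W exactly when some move reaches an L, and L when every move reaches a W.
n=0: no move → L
n=1: no move → L
n=2: →1(L), so W
n=3: →1(L), so W
n=4: →2(W), 3(W) — all W, so L
n=5: →4(L), so W
n=6: →4(L), so W
n=7: →6(W) only, which is W, so L
n=8: →4(L), so W
n=9: →3(W), 6(W), 8(W) — all W, so L
n=10: →9(L), so W
n=11: →10(W) only, which is W, so L
n=12: →4(L), so W
n=13: →12(W) only, which is W, so L
n=14: →7(L), so W
n=15: →5(W), 10(W), 12(W), 14(W) — all W, so L
n=16: →15(L), so W
n=17: →16(W) only, which is W, so L
n=18: →9(L), so W
n=19: →18(W) only, which is W, so L
n=20: →15(L), so W
n=21: →7(L), so W
n=22: →11(L), so W
n=23: →22(W) only, which is W, so L
n=24: →23(L), so W
n=25: →20(W), 24(W) — all W, so L
n=26: →13(L), so W
n=27: →9(L), so W
n=28: →14(W), 21(W), 24(W), 26(W), 27(W) — all W, so L
n=29: →28(L), so W
n=30: →15(L), so W
n=31: →30(W) only, which is W, so L
n=32: →28(L), so W
n=33: →11(L), so W
n=34: →17(L), so W
n=35: →28(L), so W
n=36: →12(W), 18(W), 24(W), 27(W), 30(W), 32(W), 33(W), 34(W), 35(W) — all W, so L
n=37: →36(L), so W
n=38: →19(L), so W
The losing starting values of n are exactly the entries labelled L in this table (15 of them).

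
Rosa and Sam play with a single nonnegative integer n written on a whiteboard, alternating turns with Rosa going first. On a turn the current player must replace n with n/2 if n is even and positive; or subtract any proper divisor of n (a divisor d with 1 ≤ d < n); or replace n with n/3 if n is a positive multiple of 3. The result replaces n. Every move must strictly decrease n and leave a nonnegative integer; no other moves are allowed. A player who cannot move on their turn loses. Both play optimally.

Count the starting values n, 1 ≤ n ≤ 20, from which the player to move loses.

Build the W/L table. Terminal = L. A non-terminal position is W if it has a move to some L; otherwise it is L.
n=0: no move → L
n=1: no move → L
n=2: reaches L-position 1 → W
n=3: reaches L-position 1 → W
n=4: only reaches 2(W), 3(W), all W → L
n=5: reaches L-position 4 → W
n=6: reaches L-position 4 → W
n=7: only reaches 6(W), which is W → L
n=8: reaches L-position 4 → W
n=9: only reaches 3(W), 6(W), 8(W), all W → L
n=10: reaches L-position 9 → W
n=11: only reaches 10(W), which is W → L
n=12: reaches L-position 4 → W
n=13: only reaches 12(W), which is W → L
n=14: reaches L-position 7 → W
n=15: only reaches 5(W), 10(W), 12(W), 14(W), all W → L
n=16: reaches L-position 15 → W
n=17: only reaches 16(W), which is W → L
n=18: reaches L-position 9 → W
n=19: only reaches 18(W), which is W → L
n=20: reaches L-position 15 → W
L entries with 1 ≤ n ≤ 20 (n=0 is outside the asked range and is not counted): n = 1, 4, 7, 9, 11, 13, 15, 17, 19; that makes 9.

9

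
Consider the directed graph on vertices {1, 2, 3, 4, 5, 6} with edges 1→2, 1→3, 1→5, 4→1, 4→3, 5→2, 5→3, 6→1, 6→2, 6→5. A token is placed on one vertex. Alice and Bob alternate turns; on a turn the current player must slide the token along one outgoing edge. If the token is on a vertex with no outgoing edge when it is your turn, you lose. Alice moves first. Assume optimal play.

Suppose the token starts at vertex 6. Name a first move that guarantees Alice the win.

Move to 2.

Use the standard recursion: the mover loses at a terminal position; elsewhere, the mover wins exactly when some move hands the opponent an L position.
Every edge goes from a vertex to one that appears earlier in the order 2, 3, 5, 1, 6, 4, so processing vertices in that order labels each vertex after all of its successors.
2: no outgoing edge → L
3: no outgoing edge → L
5: can move to 3, which is L ⇒ W
1: can move to 3, which is L ⇒ W
6: can move to 2, which is L ⇒ W
4: can move to 3, which is L ⇒ W
From 6, the L positions reachable in one move are: 2.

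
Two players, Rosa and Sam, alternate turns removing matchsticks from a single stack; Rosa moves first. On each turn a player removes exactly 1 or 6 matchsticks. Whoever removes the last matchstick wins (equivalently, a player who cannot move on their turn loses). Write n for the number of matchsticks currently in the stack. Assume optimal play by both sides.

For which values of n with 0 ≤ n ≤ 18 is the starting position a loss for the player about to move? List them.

0, 2, 4, 7, 9, 11, 14, 16, 18

Positions with no move are L. A position that does have a move is losing for the player to move precisely when every available move leads to a winning position for the opponent. Fill in the labels:
n=0: no move → L
n=1: reaches L-position 0 → W
n=2: only reaches 1(W), which is W → L
n=3: reaches L-position 2 → W
n=4: only reaches 3(W), which is W → L
n=5: reaches L-position 4 → W
n=6: reaches L-position 0 → W
n=7: only reaches 6(W), 1(W), all W → L
n=8: reaches L-position 7 → W
n=9: only reaches 8(W), 3(W), all W → L
n=10: reaches L-position 9 → W
n=11: only reaches 10(W), 5(W), all W → L
n=12: reaches L-position 11 → W
n=13: reaches L-position 7 → W
n=14: only reaches 13(W), 8(W), all W → L
n=15: reaches L-position 14 → W
n=16: only reaches 15(W), 10(W), all W → L
n=17: reaches L-position 16 → W
n=18: only reaches 17(W), 12(W), all W → L
The losing starting values of n are exactly the entries labelled L in this table (9 of them).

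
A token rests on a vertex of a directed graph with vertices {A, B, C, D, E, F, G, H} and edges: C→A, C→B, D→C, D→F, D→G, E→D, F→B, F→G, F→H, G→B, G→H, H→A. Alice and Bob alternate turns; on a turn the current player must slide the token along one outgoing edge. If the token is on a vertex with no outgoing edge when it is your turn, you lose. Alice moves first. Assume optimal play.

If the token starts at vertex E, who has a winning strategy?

Alice wins.

Use the standard recursion: the mover loses at a terminal position; elsewhere, the mover wins exactly when some move hands the opponent an L position.
Every edge goes from a vertex to one that appears earlier in the order A, B, C, H, G, F, D, E, so processing vertices in that order labels each vertex after all of its successors.
A: no outgoing edge → L
B: no outgoing edge → L
C: W (go to B, an L position)
H: W (go to A, an L position)
G: W (go to B, an L position)
F: W (go to B, an L position)
D: L (options F(W), G(W), C(W) are all W)
E: W (go to D, an L position)
From E Alice can move to D, reaching an L position.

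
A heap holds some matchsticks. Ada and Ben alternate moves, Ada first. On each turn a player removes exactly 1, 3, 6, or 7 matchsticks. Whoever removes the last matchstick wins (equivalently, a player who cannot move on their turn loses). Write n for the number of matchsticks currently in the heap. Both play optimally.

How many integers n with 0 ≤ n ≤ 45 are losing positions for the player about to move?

Work bottom-up. With no move the player to move loses. Otherwise the position is W if at least one move leads to an L position for the opponent, and L if every move leads to a W.
n=0: no move → L
n=1: →0(L), so W
n=2: →1(W) only, which is W, so L
n=3: →2(L), so W
n=4: →3(W), 1(W) — all W, so L
n=5: →4(L), so W
n=6: →0(L), so W
n=7: →4(L), so W
n=8: →2(L), so W
n=9: →2(L), so W
n=10: →4(L), so W
n=11: →4(L), so W
n=12: →11(W), 9(W), 6(W), 5(W) — all W, so L
n=13: →12(L), so W
n=14: →13(W), 11(W), 8(W), 7(W) — all W, so L
n=15: →14(L), so W
n=16: →15(W), 13(W), 10(W), 9(W) — all W, so L
n=17: →16(L), so W
n=18: →12(L), so W
n=19: →16(L), so W
n=20: →14(L), so W
n=21: →14(L), so W
n=22: →16(L), so W
n=23: →16(L), so W
n=24: →23(W), 21(W), 18(W), 17(W) — all W, so L
n=25: →24(L), so W
n=26: →25(W), 23(W), 20(W), 19(W) — all W, so L
n=27: →26(L), so W
n=28: →27(W), 25(W), 22(W), 21(W) — all W, so L
n=29: →28(L), so W
n=30: →24(L), so W
n=31: →28(L), so W
n=32: →26(L), so W
n=33: →26(L), so W
n=34: →28(L), so W
n=35: →28(L), so W
n=36: →35(W), 33(W), 30(W), 29(W) — all W, so L
n=37: →36(L), so W
n=38: →37(W), 35(W), 32(W), 31(W) — all W, so L
n=39: →38(L), so W
n=40: →39(W), 37(W), 34(W), 33(W) — all W, so L
n=41: →40(L), so W
n=42: →36(L), so W
n=43: →40(L), so W
n=44: →38(L), so W
n=45: →38(L), so W
L entries with 0 ≤ n ≤ 45: n = 0, 2, 4, 12, 14, 16, 24, 26, 28, 36, 38, 40; that makes 12.

12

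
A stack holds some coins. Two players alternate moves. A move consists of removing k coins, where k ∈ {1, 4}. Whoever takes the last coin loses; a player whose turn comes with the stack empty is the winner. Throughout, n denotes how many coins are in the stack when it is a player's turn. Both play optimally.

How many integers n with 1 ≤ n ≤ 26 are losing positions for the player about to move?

Work bottom-up. With no move the player to move wins. Otherwise the position is W if at least one move leads to an L position for the opponent, and L if every move leads to a W.
n=0: no move; the opponent has just taken the last coin and therefore loses → W
n=1: only reaches 0(W), which is W → L
n=2: reaches L-position 1 → W
n=3: only reaches 2(W), which is W → L
n=4: reaches L-position 3 → W
n=5: reaches L-position 1 → W
n=6: only reaches 5(W), 2(W), all W → L
n=7: reaches L-position 6 → W
n=8: only reaches 7(W), 4(W), all W → L
n=9: reaches L-position 8 → W
n=10: reaches L-position 6 → W
n=11: only reaches 10(W), 7(W), all W → L
n=12: reaches L-position 11 → W
n=13: only reaches 12(W), 9(W), all W → L
n=14: reaches L-position 13 → W
n=15: reaches L-position 11 → W
n=16: only reaches 15(W), 12(W), all W → L
n=17: reaches L-position 16 → W
n=18: only reaches 17(W), 14(W), all W → L
n=19: reaches L-position 18 → W
n=20: reaches L-position 16 → W
n=21: only reaches 20(W), 17(W), all W → L
n=22: reaches L-position 21 → W
n=23: only reaches 22(W), 19(W), all W → L
n=24: reaches L-position 23 → W
n=25: reaches L-position 21 → W
n=26: only reaches 25(W), 22(W), all W → L
L entries with 1 ≤ n ≤ 26 (the range starts at n=1): n = 1, 3, 6, 8, 11, 13, 16, 18, 21, 23, 26; that makes 11.

11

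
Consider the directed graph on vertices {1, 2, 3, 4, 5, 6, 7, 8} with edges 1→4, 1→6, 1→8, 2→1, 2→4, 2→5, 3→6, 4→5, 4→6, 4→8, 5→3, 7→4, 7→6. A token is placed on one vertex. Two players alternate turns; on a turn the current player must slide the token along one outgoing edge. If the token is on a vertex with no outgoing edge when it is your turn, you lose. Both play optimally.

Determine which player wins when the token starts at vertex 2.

Use the standard recursion: the mover loses at a terminal position; elsewhere, the mover wins exactly when some move hands the opponent an L position.
Every edge goes from a vertex to one that appears earlier in the order 8, 6, 3, 5, 4, 1, 2, 7, so processing vertices in that order labels each vertex after all of its successors.
8: no outgoing edge → L
6: no outgoing edge → L
3: reaches L-position 6 → W
5: only reaches 3(W), which is W → L
4: reaches L-position 5 → W
1: reaches L-position 6 → W
2: reaches L-position 5 → W
7: reaches L-position 6 → W
The starting position 2 is W: the player to move should move to 5, handing over an L position.

The first player wins.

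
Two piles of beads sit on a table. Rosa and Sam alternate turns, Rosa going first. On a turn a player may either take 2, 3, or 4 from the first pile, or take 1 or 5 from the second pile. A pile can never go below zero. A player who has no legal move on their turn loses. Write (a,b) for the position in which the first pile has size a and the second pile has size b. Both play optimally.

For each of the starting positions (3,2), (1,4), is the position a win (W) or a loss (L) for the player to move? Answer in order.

(3,2): W, (1,4): L

Build the W/L table. Terminal = L. A non-terminal position is W if it has a move to some L; otherwise it is L.
No move ever increases a pile, so every position that can arise here has a ≤ 3 and b ≤ 4; it is enough to label the cells with 0 ≤ a ≤ 3 and 0 ≤ b ≤ 4.
Every move lowers a or b (never raises either), so fill the grid row by row in increasing a, and left to right within a row: each cell's successors are then already labelled.
      b=0  b=1  b=2  b=3  b=4
a=0:    L    W    L    W    L
a=1:    L    W    L    W    L
a=2:    W    L    W    L    W
a=3:    W    L    W    L    W
Cells with no legal move (terminal, hence L): (0,0), (1,0).
The remaining L cells, each justified by listing all of its moves:
(0,2): L (sole option (0,1)(W) is W)
(0,4): L (sole option (0,3)(W) is W)
(1,2): L (sole option (1,1)(W) is W)
(1,4): L (sole option (1,3)(W) is W)
(2,1): L (options (0,1)(W), (2,0)(W) are all W)
(2,3): L (options (0,3)(W), (2,2)(W) are all W)
(3,1): L (options (1,1)(W), (0,1)(W), (3,0)(W) are all W)
(3,3): L (options (1,3)(W), (0,3)(W), (3,2)(W) are all W)
Every other cell has at least one move into one of the L cells above, so it is W.
(3,2): the move to (1,2) reaches an L cell, so W
(1,4): one of the L cells justified above, so L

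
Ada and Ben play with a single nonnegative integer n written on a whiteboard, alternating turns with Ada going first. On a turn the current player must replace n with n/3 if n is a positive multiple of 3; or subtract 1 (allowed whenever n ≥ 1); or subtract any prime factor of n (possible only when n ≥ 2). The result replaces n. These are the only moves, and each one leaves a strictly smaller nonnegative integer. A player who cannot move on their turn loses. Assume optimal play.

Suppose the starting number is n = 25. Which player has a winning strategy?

Positions with no move are L. A position that does have a move is losing for the player to move precisely when every available move leads to a winning position for the opponent. Fill in the labels:
n=0: no move → L
n=1: can move to 0, which is L ⇒ W
n=2: can move to 0, which is L ⇒ W
n=3: can move to 0, which is L ⇒ W
n=4: moves to 2(W), 3(W); every one is W ⇒ L
n=5: can move to 0, which is L ⇒ W
n=6: can move to 4, which is L ⇒ W
n=7: can move to 0, which is L ⇒ W
n=8: moves to 6(W), 7(W); every one is W ⇒ L
n=9: can move to 8, which is L ⇒ W
n=10: can move to 8, which is L ⇒ W
n=11: can move to 0, which is L ⇒ W
n=12: can move to 4, which is L ⇒ W
n=13: can move to 0, which is L ⇒ W
n=14: moves to 7(W), 12(W), 13(W); every one is W ⇒ L
n=15: can move to 14, which is L ⇒ W
n=16: can move to 14, which is L ⇒ W
n=17: can move to 0, which is L ⇒ W
n=18: moves to 6(W), 15(W), 16(W), 17(W); every one is W ⇒ L
n=19: can move to 0, which is L ⇒ W
n=20: can move to 18, which is L ⇒ W
n=21: can move to 14, which is L ⇒ W
n=22: moves to 11(W), 20(W), 21(W); every one is W ⇒ L
n=23: can move to 0, which is L ⇒ W
n=24: can move to 8, which is L ⇒ W
n=25: moves to 20(W), 24(W); every one is W ⇒ L
Every move from 25 reaches a W position, so the mover loses.

Ben wins.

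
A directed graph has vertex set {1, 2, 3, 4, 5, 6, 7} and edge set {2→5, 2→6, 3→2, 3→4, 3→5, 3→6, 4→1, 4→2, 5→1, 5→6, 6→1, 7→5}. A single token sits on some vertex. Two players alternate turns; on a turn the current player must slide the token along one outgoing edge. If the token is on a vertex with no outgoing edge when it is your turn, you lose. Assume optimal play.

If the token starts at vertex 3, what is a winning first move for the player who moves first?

Move to 2.

Work bottom-up. With no move the player to move loses. Otherwise the position is W if at least one move leads to an L position for the opponent, and L if every move leads to a W.
Every edge goes from a vertex to one that appears earlier in the order 1, 6, 5, 2, 4, 3, 7, so processing vertices in that order labels each vertex after all of its successors.
1: no outgoing edge → L
6: can move to 1, which is L ⇒ W
5: can move to 1, which is L ⇒ W
2: moves to 5(W), 6(W); every one is W ⇒ L
4: can move to 2, which is L ⇒ W
3: can move to 2, which is L ⇒ W
7: the only move is to 5(W), a W ⇒ L
From 3, the L positions reachable in one move are: 2.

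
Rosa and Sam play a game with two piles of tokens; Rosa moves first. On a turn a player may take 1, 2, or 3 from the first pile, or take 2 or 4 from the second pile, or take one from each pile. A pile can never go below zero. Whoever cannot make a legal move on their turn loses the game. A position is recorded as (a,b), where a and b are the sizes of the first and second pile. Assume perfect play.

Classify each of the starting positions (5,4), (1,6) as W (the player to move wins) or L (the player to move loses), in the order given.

Work bottom-up. With no move the player to move loses. Otherwise the position is W if at least one move leads to an L position for the opponent, and L if every move leads to a W.
No move ever increases a pile, so every position that can arise here has a ≤ 5 and b ≤ 6; it is enough to label the cells with 0 ≤ a ≤ 5 and 0 ≤ b ≤ 6.
Every move lowers a or b (never raises either), so fill the grid row by row in increasing a, and left to right within a row: each cell's successors are then already labelled.
      b=0  b=1  b=2  b=3  b=4  b=5  b=6
a=0:    L    L    W    W    W    W    L
a=1:    W    W    W    L    L    W    W
a=2:    W    W    L    W    W    W    W
a=3:    W    W    W    W    W    L    W
a=4:    L    L    W    W    W    W    W
a=5:    W    W    W    L    L    W    W
Cells with no legal move (terminal, hence L): (0,0), (0,1).
The remaining L cells, each justified by listing all of its moves:
(0,6): L (options (0,4)(W), (0,2)(W) are all W)
(1,3): L (options (0,3)(W), (1,1)(W), (0,2)(W) are all W)
(1,4): L (options (0,4)(W), (1,2)(W), (1,0)(W), (0,3)(W) are all W)
(2,2): L (options (1,2)(W), (0,2)(W), (2,0)(W), (1,1)(W) are all W)
(3,5): L (options (2,5)(W), (1,5)(W), (0,5)(W), (3,3)(W), (3,1)(W), (2,4)(W) are all W)
(4,0): L (options (3,0)(W), (2,0)(W), (1,0)(W) are all W)
(4,1): L (options (3,1)(W), (2,1)(W), (1,1)(W), (3,0)(W) are all W)
(5,3): L (options (4,3)(W), (3,3)(W), (2,3)(W), (5,1)(W), (4,2)(W) are all W)
(5,4): L (options (4,4)(W), (3,4)(W), (2,4)(W), (5,2)(W), (5,0)(W), (4,3)(W) are all W)
Every other cell has at least one move into one of the L cells above, so it is W.
(5,4): one of the L cells justified above, so L
(1,6): the move to (0,6) reaches an L cell, so W

(5,4): L, (1,6): W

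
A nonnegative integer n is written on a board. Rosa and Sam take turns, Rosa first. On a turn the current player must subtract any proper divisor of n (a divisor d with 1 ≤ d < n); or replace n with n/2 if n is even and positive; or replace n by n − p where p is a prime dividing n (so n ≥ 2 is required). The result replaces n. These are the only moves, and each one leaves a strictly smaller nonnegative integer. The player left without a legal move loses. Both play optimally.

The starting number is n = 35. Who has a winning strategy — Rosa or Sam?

Sam wins.

Build the W/L table. Terminal = L. A non-terminal position is W if it has a move to some L; otherwise it is L.
n=0: no move → L
n=1: no move → L
n=2: →0(L), so W
n=3: →0(L), so W
n=4: →2(W), 3(W) — all W, so L
n=5: →0(L), so W
n=6: →4(L), so W
n=7: →0(L), so W
n=8: →4(L), so W
n=9: →6(W), 8(W) — all W, so L
n=10: →9(L), so W
n=11: →0(L), so W
n=12: →9(L), so W
n=13: →0(L), so W
n=14: →7(W), 12(W), 13(W) — all W, so L
n=15: →14(L), so W
n=16: →14(L), so W
n=17: →0(L), so W
n=18: →9(L), so W
n=19: →0(L), so W
n=20: →10(W), 15(W), 16(W), 18(W), 19(W) — all W, so L
n=21: →14(L), so W
n=22: →20(L), so W
n=23: →0(L), so W
n=24: →20(L), so W
n=25: →20(L), so W
n=26: →13(W), 24(W), 25(W) — all W, so L
n=27: →26(L), so W
n=28: →14(L), so W
n=29: →0(L), so W
n=30: →20(L), so W
n=31: →0(L), so W
n=32: →16(W), 24(W), 28(W), 30(W), 31(W) — all W, so L
n=33: →32(L), so W
n=34: →32(L), so W
n=35: →28(W), 30(W), 34(W) — all W, so L
Every move from 35 reaches a W position, so the mover loses.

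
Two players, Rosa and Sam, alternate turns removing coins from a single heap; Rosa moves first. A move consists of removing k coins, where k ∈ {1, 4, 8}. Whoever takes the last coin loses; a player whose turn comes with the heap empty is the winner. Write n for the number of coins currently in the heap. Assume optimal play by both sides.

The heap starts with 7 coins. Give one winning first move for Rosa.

Remove 1, leaving 6.

Positions with no move are W. A position that does have a move is losing for the player to move precisely when every available move leads to a winning position for the opponent. Fill in the labels:
n=0: no move; the opponent has just taken the last coin and therefore loses → W
n=1: only reaches 0(W), which is W → L
n=2: reaches L-position 1 → W
n=3: only reaches 2(W), which is W → L
n=4: reaches L-position 3 → W
n=5: reaches L-position 1 → W
n=6: only reaches 5(W), 2(W), all W → L
n=7: reaches L-position 6 → W
From 7, the L positions reachable in one move are: 6, 3. Any move reaching one of these is winning.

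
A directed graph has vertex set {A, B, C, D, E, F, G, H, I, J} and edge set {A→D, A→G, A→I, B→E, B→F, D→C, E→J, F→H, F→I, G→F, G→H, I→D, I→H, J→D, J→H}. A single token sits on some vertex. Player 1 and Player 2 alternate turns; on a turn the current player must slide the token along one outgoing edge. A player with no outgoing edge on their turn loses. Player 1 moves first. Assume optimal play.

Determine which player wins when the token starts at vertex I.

Player 1 wins.

Label each position W (a win for the player to move) or L (a loss). A position with no legal move is L; any other position is W exactly when some move reaches an L, and L when every move reaches a W.
Every edge goes from a vertex to one that appears earlier in the order C, H, D, I, J, F, G, E, A, B, so processing vertices in that order labels each vertex after all of its successors.
C: no outgoing edge → L
H: no outgoing edge → L
D: W (go to C, an L position)
I: W (go to H, an L position)
J: W (go to H, an L position)
F: W (go to H, an L position)
G: W (go to H, an L position)
E: L (sole option J(W) is W)
A: L (options G(W), I(W), D(W) are all W)
B: W (go to E, an L position)
From I Player 1 can move to H, reaching an L position.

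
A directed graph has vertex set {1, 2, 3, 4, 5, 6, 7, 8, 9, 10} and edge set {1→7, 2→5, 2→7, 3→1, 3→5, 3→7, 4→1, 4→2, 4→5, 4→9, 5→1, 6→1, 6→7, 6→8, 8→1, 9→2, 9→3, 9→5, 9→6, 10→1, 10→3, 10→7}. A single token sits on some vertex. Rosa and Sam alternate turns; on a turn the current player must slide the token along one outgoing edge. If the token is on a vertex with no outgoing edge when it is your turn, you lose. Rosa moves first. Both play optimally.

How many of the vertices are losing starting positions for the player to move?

3

Classify positions by backward induction: terminal positions (no move available) are L. From any other position, the mover wins iff some move reaches an L.
Every edge goes from a vertex to one that appears earlier in the order 7, 1, 5, 3, 8, 2, 6, 9, 4, 10, so processing vertices in that order labels each vertex after all of its successors.
7: no outgoing edge → L
1: can move to 7, which is L ⇒ W
5: the only move is to 1(W), a W ⇒ L
3: can move to 5, which is L ⇒ W
8: the only move is to 1(W), a W ⇒ L
2: can move to 5, which is L ⇒ W
6: can move to 8, which is L ⇒ W
9: can move to 5, which is L ⇒ W
4: can move to 5, which is L ⇒ W
10: can move to 7, which is L ⇒ W
The L vertices are 5, 7, 8; that is 3 in all.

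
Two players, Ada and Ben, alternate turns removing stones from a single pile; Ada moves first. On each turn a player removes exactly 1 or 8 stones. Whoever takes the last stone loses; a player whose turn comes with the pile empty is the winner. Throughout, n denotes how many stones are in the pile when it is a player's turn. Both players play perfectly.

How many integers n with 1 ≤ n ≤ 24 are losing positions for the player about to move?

Work bottom-up. With no move the player to move wins. Otherwise the position is W if at least one move leads to an L position for the opponent, and L if every move leads to a W.
n=0: no move; the opponent has just taken the last stone and therefore loses → W
n=1: L (sole option 0(W) is W)
n=2: W (go to 1, an L position)
n=3: L (sole option 2(W) is W)
n=4: W (go to 3, an L position)
n=5: L (sole option 4(W) is W)
n=6: W (go to 5, an L position)
n=7: L (sole option 6(W) is W)
n=8: W (go to 7, an L position)
n=9: W (go to 1, an L position)
n=10: L (options 9(W), 2(W) are all W)
n=11: W (go to 10, an L position)
n=12: L (options 11(W), 4(W) are all W)
n=13: W (go to 12, an L position)
n=14: L (options 13(W), 6(W) are all W)
n=15: W (go to 14, an L position)
n=16: L (options 15(W), 8(W) are all W)
n=17: W (go to 16, an L position)
n=18: W (go to 10, an L position)
n=19: L (options 18(W), 11(W) are all W)
n=20: W (go to 19, an L position)
n=21: L (options 20(W), 13(W) are all W)
n=22: W (go to 21, an L position)
n=23: L (options 22(W), 15(W) are all W)
n=24: W (go to 23, an L position)
L entries with 1 ≤ n ≤ 24 (the range starts at n=1): n = 1, 3, 5, 7, 10, 12, 14, 16, 19, 21, 23; that makes 11.

11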